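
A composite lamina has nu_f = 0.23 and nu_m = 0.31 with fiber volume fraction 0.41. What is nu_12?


nu_12 = nu_f*Vf + nu_m*(1-Vf) = 0.23*0.41 + 0.31*0.59 = 0.2772

0.2772


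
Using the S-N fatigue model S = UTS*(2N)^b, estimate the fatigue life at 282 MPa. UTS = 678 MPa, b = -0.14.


N = 0.5 * (S/UTS)^(1/b) = 0.5 * (282/678)^(1/-0.14) = 263.1843 cycles

263.1843 cycles


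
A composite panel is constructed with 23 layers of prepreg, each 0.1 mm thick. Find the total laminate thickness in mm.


h = n * t_ply = 23 * 0.1 = 2.3 mm

2.3 mm


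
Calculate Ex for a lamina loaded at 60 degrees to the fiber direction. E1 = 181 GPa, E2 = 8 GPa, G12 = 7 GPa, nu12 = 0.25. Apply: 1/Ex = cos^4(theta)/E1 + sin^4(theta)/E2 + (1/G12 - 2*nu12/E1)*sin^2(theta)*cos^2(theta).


cos^4(60) = 0.0625, sin^4(60) = 0.5625, sin^2(60)*cos^2(60) = 0.1875
1/G12 - 2*nu12/E1 = 1/7 - 2*0.25/181 = 0.140095 GPa^-1
1/Ex = 0.0625/181 + 0.5625/8 + 0.140095*0.1875 = 0.0969256 GPa^-1
Ex = 10.32 GPa

10.32 GPa


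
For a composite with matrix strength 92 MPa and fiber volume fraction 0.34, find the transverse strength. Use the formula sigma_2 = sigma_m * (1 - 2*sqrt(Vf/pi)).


factor = 1 - 2*sqrt(0.34/pi) = 0.342
sigma_2 = 92 * 0.342 = 31.47 MPa

31.47 MPa


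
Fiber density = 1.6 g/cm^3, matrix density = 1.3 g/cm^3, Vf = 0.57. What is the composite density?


rho_c = rho_f*Vf + rho_m*(1-Vf) = 1.6*0.57 + 1.3*0.43 = 1.471 g/cm^3

1.471 g/cm^3


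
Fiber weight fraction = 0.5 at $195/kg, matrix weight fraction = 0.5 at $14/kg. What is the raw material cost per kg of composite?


Cost = cost_f*Wf + cost_m*Wm = 195*0.5 + 14*0.5 = $104.5/kg

$104.5/kg


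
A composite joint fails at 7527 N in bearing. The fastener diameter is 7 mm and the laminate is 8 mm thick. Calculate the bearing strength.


sigma_br = F/(d*h) = 7527/(7*8) = 134.4 MPa

134.4 MPa


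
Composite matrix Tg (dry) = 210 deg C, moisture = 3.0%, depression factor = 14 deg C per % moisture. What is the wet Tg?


Tg_wet = Tg_dry - k*moisture = 210 - 14*3.0 = 168.0 deg C

168.0 deg C


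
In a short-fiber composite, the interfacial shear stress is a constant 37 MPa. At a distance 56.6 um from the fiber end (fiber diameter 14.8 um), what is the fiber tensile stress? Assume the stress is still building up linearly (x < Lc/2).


Force balance: sigma_f * (pi*d^2/4) = tau * (pi*d) * x  ->  sigma_f = 4 * tau * x / d
sigma_f = 4 * 37 * 56.6 / 14.8 = 566.0 MPa

566.0 MPa


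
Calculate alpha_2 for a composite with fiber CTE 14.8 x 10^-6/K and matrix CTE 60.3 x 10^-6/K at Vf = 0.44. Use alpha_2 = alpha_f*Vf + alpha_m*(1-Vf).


alpha_2 = alpha_f*Vf + alpha_m*(1-Vf) = 14.8*0.44 + 60.3*0.56 = 40.3 x 10^-6/K

40.3 x 10^-6/K


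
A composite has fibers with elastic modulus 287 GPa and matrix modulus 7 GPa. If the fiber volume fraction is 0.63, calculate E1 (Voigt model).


E1 = Ef*Vf + Em*(1-Vf) = 287*0.63 + 7*0.37 = 183.4 GPa

183.4 GPa


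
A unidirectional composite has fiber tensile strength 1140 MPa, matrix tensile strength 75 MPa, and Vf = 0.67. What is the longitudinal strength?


sigma_1 = sigma_f*Vf + sigma_m*(1-Vf) = 1140*0.67 + 75*0.33 = 788.6 MPa

788.6 MPa


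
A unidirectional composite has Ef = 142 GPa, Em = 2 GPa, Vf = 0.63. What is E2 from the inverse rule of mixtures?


1/E2 = Vf/Ef + (1-Vf)/Em = 0.63/142 + 0.37/2
E2 = 5.28 GPa

5.28 GPa


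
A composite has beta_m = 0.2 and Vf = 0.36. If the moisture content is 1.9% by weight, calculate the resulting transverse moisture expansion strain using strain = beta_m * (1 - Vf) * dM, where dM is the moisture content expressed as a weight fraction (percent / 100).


dM = 1.9/100 = 0.019
strain = beta_m * (1-Vf) * dM = 0.2 * 0.64 * 0.019 = 0.002432

0.002432


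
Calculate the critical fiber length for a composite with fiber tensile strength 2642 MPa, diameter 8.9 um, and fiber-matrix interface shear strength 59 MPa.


Lc = sigma_f * d / (2 * tau_i) = 2642 * 8.9 / (2 * 59) = 199.3 um

199.3 um


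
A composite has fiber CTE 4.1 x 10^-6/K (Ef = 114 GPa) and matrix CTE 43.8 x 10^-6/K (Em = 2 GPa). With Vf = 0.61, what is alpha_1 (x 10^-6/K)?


E1 = Ef*Vf + Em*(1-Vf) = 70.32
alpha_1 = (alpha_f*Ef*Vf + alpha_m*Em*(1-Vf))/E1 = 4.54 x 10^-6/K

4.54 x 10^-6/K


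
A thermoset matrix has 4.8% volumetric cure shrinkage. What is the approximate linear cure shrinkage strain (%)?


Linear shrinkage ≈ vol_shrink/3 = 4.8/3 = 1.6%

1.6%


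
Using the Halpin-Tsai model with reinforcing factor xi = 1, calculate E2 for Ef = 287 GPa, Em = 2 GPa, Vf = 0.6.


eta = (Ef/Em - 1)/(Ef/Em + xi) = (143.5 - 1)/(143.5 + 1) = 0.9862
E2 = Em*(1+xi*eta*Vf)/(1-eta*Vf) = 7.8 GPa

7.8 GPa


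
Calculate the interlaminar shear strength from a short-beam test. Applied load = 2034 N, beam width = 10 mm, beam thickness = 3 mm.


ILSS = 3F/(4bh) = 3*2034/(4*10*3) = 50.85 MPa

50.85 MPa


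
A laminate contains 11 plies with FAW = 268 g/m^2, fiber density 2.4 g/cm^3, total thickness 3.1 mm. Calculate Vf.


Vf = n * FAW / (rho_f * h * 1000) = 11 * 268 / (2.4 * 3.1 * 1000) = 0.3962

0.3962


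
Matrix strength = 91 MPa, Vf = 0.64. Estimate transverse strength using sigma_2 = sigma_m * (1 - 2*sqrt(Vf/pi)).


factor = 1 - 2*sqrt(0.64/pi) = 0.0973
sigma_2 = 91 * 0.0973 = 8.85 MPa

8.85 MPa


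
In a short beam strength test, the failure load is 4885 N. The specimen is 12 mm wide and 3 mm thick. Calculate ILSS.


ILSS = 3F/(4bh) = 3*4885/(4*12*3) = 101.77 MPa

101.77 MPa


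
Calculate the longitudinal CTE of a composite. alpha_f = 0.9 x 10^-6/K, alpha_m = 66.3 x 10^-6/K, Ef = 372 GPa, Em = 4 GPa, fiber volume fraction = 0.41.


E1 = Ef*Vf + Em*(1-Vf) = 154.88
alpha_1 = (alpha_f*Ef*Vf + alpha_m*Em*(1-Vf))/E1 = 1.9 x 10^-6/K

1.9 x 10^-6/K


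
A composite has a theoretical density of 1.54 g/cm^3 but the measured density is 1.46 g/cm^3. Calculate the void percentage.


Void% = (rho_theo - rho_actual)/rho_theo * 100 = (1.54 - 1.46)/1.54 * 100 = 5.19%

5.19%


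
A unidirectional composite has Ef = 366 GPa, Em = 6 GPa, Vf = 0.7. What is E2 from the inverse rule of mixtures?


1/E2 = Vf/Ef + (1-Vf)/Em = 0.7/366 + 0.3/6
E2 = 19.26 GPa

19.26 GPa


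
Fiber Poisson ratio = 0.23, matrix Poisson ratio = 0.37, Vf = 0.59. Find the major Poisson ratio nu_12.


nu_12 = nu_f*Vf + nu_m*(1-Vf) = 0.23*0.59 + 0.37*0.41 = 0.2874

0.2874


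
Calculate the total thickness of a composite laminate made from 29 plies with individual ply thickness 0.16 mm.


h = n * t_ply = 29 * 0.16 = 4.64 mm

4.64 mm


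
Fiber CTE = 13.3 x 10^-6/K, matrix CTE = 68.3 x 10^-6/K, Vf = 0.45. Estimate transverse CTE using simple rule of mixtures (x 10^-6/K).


alpha_2 = alpha_f*Vf + alpha_m*(1-Vf) = 13.3*0.45 + 68.3*0.55 = 43.6 x 10^-6/K

43.6 x 10^-6/K


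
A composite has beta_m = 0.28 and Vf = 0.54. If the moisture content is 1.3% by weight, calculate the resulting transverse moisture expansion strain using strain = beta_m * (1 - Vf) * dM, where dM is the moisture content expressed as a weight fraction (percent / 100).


dM = 1.3/100 = 0.013
strain = beta_m * (1-Vf) * dM = 0.28 * 0.46 * 0.013 = 0.0016744

0.0016744


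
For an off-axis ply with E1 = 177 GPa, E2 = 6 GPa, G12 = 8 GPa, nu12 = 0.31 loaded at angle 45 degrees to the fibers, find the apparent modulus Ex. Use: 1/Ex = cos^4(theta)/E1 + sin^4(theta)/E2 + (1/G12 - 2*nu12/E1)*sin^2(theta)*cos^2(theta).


cos^4(45) = 0.25, sin^4(45) = 0.25, sin^2(45)*cos^2(45) = 0.25
1/G12 - 2*nu12/E1 = 1/8 - 2*0.31/177 = 0.121497 GPa^-1
1/Ex = 0.25/177 + 0.25/6 + 0.121497*0.25 = 0.0734534 GPa^-1
Ex = 13.61 GPa

13.61 GPa


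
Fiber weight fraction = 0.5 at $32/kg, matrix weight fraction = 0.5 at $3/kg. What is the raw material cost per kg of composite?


Cost = cost_f*Wf + cost_m*Wm = 32*0.5 + 3*0.5 = $17.5/kg

$17.5/kg


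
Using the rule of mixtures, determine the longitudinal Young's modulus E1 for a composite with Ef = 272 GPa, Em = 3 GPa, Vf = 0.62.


E1 = Ef*Vf + Em*(1-Vf) = 272*0.62 + 3*0.38 = 169.78 GPa

169.78 GPa


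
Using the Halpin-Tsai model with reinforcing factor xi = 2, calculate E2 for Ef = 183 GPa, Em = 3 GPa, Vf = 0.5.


eta = (Ef/Em - 1)/(Ef/Em + xi) = (61.0 - 1)/(61.0 + 2) = 0.9524
E2 = Em*(1+xi*eta*Vf)/(1-eta*Vf) = 11.18 GPa

11.18 GPa


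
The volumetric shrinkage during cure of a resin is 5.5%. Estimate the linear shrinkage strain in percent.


Linear shrinkage ≈ vol_shrink/3 = 5.5/3 = 1.833%

1.833%


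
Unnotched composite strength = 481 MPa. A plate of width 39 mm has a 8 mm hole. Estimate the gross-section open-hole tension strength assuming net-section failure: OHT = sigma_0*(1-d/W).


OHT = sigma_0*(1-d/W) = 481*(1-8/39) = 382.3 MPa

382.3 MPa


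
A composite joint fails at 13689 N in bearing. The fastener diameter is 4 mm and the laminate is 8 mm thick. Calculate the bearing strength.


sigma_br = F/(d*h) = 13689/(4*8) = 427.8 MPa

427.8 MPa


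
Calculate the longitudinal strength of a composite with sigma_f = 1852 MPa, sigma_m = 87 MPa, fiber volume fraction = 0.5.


sigma_1 = sigma_f*Vf + sigma_m*(1-Vf) = 1852*0.5 + 87*0.5 = 969.5 MPa

969.5 MPa


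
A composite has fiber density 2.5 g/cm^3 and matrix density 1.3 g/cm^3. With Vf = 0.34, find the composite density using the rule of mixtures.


rho_c = rho_f*Vf + rho_m*(1-Vf) = 2.5*0.34 + 1.3*0.66 = 1.708 g/cm^3

1.708 g/cm^3


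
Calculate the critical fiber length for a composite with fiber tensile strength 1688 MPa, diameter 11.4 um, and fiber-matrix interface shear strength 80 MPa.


Lc = sigma_f * d / (2 * tau_i) = 1688 * 11.4 / (2 * 80) = 120.3 um

120.3 um


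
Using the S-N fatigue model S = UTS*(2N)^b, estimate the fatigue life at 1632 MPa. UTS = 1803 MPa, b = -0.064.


N = 0.5 * (S/UTS)^(1/b) = 0.5 * (1632/1803)^(1/-0.064) = 2.3722 cycles

2.3722 cycles


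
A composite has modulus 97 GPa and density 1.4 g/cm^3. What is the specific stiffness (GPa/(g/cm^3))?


Specific stiffness = E/rho = 97/1.4 = 69.3 GPa/(g/cm^3)

69.3 GPa/(g/cm^3)


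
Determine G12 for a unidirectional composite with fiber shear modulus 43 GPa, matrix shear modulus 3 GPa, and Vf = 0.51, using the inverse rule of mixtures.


1/G12 = Vf/Gf + (1-Vf)/Gm = 0.51/43 + 0.49/3
G12 = 5.71 GPa

5.71 GPa


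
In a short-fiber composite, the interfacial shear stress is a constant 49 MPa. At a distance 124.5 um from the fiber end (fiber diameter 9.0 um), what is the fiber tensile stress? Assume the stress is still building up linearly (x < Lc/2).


Force balance: sigma_f * (pi*d^2/4) = tau * (pi*d) * x  ->  sigma_f = 4 * tau * x / d
sigma_f = 4 * 49 * 124.5 / 9.0 = 2711.3 MPa

2711.3 MPa


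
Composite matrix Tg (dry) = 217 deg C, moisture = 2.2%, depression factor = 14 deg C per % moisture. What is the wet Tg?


Tg_wet = Tg_dry - k*moisture = 217 - 14*2.2 = 186.2 deg C

186.2 deg C


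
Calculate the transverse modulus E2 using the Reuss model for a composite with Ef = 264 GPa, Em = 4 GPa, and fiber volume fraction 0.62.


1/E2 = Vf/Ef + (1-Vf)/Em = 0.62/264 + 0.38/4
E2 = 10.27 GPa

10.27 GPa


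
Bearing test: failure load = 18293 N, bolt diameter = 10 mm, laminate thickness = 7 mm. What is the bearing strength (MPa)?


sigma_br = F/(d*h) = 18293/(10*7) = 261.3 MPa

261.3 MPa


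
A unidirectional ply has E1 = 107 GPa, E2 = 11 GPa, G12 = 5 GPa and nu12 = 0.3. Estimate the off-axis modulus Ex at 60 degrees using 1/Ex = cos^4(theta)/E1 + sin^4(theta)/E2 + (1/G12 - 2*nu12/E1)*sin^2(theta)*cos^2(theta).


cos^4(60) = 0.0625, sin^4(60) = 0.5625, sin^2(60)*cos^2(60) = 0.1875
1/G12 - 2*nu12/E1 = 1/5 - 2*0.3/107 = 0.194393 GPa^-1
1/Ex = 0.0625/107 + 0.5625/11 + 0.194393*0.1875 = 0.0881691 GPa^-1
Ex = 11.34 GPa

11.34 GPa


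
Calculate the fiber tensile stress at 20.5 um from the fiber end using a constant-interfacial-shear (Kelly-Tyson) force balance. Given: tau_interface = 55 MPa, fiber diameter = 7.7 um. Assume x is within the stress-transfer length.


Force balance: sigma_f * (pi*d^2/4) = tau * (pi*d) * x  ->  sigma_f = 4 * tau * x / d
sigma_f = 4 * 55 * 20.5 / 7.7 = 585.7 MPa

585.7 MPa


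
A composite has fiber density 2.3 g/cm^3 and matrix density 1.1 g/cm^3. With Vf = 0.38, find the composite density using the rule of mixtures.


rho_c = rho_f*Vf + rho_m*(1-Vf) = 2.3*0.38 + 1.1*0.62 = 1.556 g/cm^3

1.556 g/cm^3


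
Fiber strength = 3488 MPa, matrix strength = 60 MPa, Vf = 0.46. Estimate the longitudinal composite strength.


sigma_1 = sigma_f*Vf + sigma_m*(1-Vf) = 3488*0.46 + 60*0.54 = 1636.9 MPa

1636.9 MPa


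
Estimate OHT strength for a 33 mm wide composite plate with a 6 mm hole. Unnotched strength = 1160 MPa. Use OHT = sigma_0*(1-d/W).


OHT = sigma_0*(1-d/W) = 1160*(1-6/33) = 949.1 MPa

949.1 MPa


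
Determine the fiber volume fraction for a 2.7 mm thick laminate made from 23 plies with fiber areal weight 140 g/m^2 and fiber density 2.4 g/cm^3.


Vf = n * FAW / (rho_f * h * 1000) = 23 * 140 / (2.4 * 2.7 * 1000) = 0.4969

0.4969


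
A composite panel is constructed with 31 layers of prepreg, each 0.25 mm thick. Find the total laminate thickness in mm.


h = n * t_ply = 31 * 0.25 = 7.75 mm

7.75 mm


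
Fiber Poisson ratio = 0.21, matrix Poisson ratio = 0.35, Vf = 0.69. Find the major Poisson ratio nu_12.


nu_12 = nu_f*Vf + nu_m*(1-Vf) = 0.21*0.69 + 0.35*0.31 = 0.2534

0.2534


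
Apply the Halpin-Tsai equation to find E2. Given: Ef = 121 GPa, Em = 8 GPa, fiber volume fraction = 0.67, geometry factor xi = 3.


eta = (Ef/Em - 1)/(Ef/Em + xi) = (15.125 - 1)/(15.125 + 3) = 0.7793
E2 = Em*(1+xi*eta*Vf)/(1-eta*Vf) = 42.96 GPa

42.96 GPa


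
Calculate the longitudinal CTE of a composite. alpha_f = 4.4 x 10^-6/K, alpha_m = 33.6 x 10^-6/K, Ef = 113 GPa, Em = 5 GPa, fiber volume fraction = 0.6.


E1 = Ef*Vf + Em*(1-Vf) = 69.8
alpha_1 = (alpha_f*Ef*Vf + alpha_m*Em*(1-Vf))/E1 = 5.24 x 10^-6/K

5.24 x 10^-6/K


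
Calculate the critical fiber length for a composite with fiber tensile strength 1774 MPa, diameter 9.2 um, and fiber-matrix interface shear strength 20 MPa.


Lc = sigma_f * d / (2 * tau_i) = 1774 * 9.2 / (2 * 20) = 408.0 um

408.0 um


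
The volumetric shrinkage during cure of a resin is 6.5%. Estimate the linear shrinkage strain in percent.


Linear shrinkage ≈ vol_shrink/3 = 6.5/3 = 2.167%

2.167%


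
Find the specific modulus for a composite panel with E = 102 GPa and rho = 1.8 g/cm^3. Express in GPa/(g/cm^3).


Specific stiffness = E/rho = 102/1.8 = 56.7 GPa/(g/cm^3)

56.7 GPa/(g/cm^3)


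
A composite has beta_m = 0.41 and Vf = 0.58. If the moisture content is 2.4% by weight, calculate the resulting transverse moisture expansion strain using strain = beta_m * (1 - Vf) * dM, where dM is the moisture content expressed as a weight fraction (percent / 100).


dM = 2.4/100 = 0.024
strain = beta_m * (1-Vf) * dM = 0.41 * 0.42 * 0.024 = 0.0041328

0.0041328


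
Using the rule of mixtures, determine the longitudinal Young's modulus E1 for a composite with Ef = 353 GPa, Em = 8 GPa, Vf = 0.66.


E1 = Ef*Vf + Em*(1-Vf) = 353*0.66 + 8*0.34 = 235.7 GPa

235.7 GPa


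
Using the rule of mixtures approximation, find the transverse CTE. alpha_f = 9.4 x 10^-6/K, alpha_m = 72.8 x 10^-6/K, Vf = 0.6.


alpha_2 = alpha_f*Vf + alpha_m*(1-Vf) = 9.4*0.6 + 72.8*0.4 = 34.8 x 10^-6/K

34.8 x 10^-6/K


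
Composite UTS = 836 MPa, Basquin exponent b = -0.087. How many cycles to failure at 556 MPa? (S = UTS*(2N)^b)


N = 0.5 * (S/UTS)^(1/b) = 0.5 * (556/836)^(1/-0.087) = 54.3205 cycles

54.3205 cycles


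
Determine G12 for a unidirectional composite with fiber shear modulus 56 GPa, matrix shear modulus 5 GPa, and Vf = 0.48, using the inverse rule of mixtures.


1/G12 = Vf/Gf + (1-Vf)/Gm = 0.48/56 + 0.52/5
G12 = 8.88 GPa

8.88 GPa


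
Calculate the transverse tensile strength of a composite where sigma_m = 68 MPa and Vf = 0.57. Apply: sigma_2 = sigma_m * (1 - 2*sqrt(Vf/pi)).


factor = 1 - 2*sqrt(0.57/pi) = 0.1481
sigma_2 = 68 * 0.1481 = 10.07 MPa

10.07 MPa


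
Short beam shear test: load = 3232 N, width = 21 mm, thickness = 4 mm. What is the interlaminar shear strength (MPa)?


ILSS = 3F/(4bh) = 3*3232/(4*21*4) = 28.86 MPa

28.86 MPa


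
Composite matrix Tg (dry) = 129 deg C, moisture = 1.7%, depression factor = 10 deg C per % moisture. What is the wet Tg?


Tg_wet = Tg_dry - k*moisture = 129 - 10*1.7 = 112.0 deg C

112.0 deg C


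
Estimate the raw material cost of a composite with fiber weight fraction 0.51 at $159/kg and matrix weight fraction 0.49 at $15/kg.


Cost = cost_f*Wf + cost_m*Wm = 159*0.51 + 15*0.49 = $88.44/kg

$88.44/kg


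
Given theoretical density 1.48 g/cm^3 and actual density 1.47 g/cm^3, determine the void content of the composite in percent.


Void% = (rho_theo - rho_actual)/rho_theo * 100 = (1.48 - 1.47)/1.48 * 100 = 0.68%

0.68%


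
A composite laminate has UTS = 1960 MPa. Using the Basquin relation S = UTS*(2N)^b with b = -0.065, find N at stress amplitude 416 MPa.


N = 0.5 * (S/UTS)^(1/b) = 0.5 * (416/1960)^(1/-0.065) = 1.1358e+10 cycles

1.1358e+10 cycles


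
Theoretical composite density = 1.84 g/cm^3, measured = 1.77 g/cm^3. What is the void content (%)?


Void% = (rho_theo - rho_actual)/rho_theo * 100 = (1.84 - 1.77)/1.84 * 100 = 3.8%

3.8%


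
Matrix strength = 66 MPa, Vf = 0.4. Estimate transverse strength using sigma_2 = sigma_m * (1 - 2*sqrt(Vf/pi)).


factor = 1 - 2*sqrt(0.4/pi) = 0.2864
sigma_2 = 66 * 0.2864 = 18.9 MPa

18.9 MPa


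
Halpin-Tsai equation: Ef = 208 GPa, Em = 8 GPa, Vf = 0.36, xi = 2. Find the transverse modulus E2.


eta = (Ef/Em - 1)/(Ef/Em + xi) = (26.0 - 1)/(26.0 + 2) = 0.8929
E2 = Em*(1+xi*eta*Vf)/(1-eta*Vf) = 19.37 GPa

19.37 GPa


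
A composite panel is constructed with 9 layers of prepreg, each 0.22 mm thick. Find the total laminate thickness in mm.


h = n * t_ply = 9 * 0.22 = 1.98 mm

1.98 mm


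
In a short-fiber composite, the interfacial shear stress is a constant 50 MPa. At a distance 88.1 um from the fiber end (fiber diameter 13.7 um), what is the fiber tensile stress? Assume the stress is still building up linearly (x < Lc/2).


Force balance: sigma_f * (pi*d^2/4) = tau * (pi*d) * x  ->  sigma_f = 4 * tau * x / d
sigma_f = 4 * 50 * 88.1 / 13.7 = 1286.1 MPa

1286.1 MPa


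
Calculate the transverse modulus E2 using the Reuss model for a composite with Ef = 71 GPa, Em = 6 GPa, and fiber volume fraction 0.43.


1/E2 = Vf/Ef + (1-Vf)/Em = 0.43/71 + 0.57/6
E2 = 9.9 GPa

9.9 GPa


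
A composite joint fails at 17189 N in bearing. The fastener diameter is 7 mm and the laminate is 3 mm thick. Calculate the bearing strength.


sigma_br = F/(d*h) = 17189/(7*3) = 818.5 MPa

818.5 MPa


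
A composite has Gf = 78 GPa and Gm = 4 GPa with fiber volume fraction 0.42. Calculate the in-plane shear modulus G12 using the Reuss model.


1/G12 = Vf/Gf + (1-Vf)/Gm = 0.42/78 + 0.58/4
G12 = 6.65 GPa

6.65 GPa


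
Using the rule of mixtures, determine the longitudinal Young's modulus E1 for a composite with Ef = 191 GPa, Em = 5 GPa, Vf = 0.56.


E1 = Ef*Vf + Em*(1-Vf) = 191*0.56 + 5*0.44 = 109.16 GPa

109.16 GPa


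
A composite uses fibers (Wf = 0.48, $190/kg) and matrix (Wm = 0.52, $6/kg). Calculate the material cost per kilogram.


Cost = cost_f*Wf + cost_m*Wm = 190*0.48 + 6*0.52 = $94.32/kg

$94.32/kg


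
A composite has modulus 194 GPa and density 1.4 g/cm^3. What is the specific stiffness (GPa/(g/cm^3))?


Specific stiffness = E/rho = 194/1.4 = 138.6 GPa/(g/cm^3)

138.6 GPa/(g/cm^3)


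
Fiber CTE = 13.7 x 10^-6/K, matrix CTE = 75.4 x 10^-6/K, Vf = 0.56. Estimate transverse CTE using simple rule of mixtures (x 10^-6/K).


alpha_2 = alpha_f*Vf + alpha_m*(1-Vf) = 13.7*0.56 + 75.4*0.44 = 40.8 x 10^-6/K

40.8 x 10^-6/K


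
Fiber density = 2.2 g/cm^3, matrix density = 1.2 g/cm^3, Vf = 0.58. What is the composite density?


rho_c = rho_f*Vf + rho_m*(1-Vf) = 2.2*0.58 + 1.2*0.42 = 1.78 g/cm^3

1.78 g/cm^3


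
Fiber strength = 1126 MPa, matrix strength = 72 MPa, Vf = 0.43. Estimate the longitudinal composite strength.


sigma_1 = sigma_f*Vf + sigma_m*(1-Vf) = 1126*0.43 + 72*0.57 = 525.2 MPa

525.2 MPa


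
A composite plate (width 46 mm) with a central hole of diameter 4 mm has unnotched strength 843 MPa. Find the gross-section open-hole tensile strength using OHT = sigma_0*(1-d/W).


OHT = sigma_0*(1-d/W) = 843*(1-4/46) = 769.7 MPa

769.7 MPa


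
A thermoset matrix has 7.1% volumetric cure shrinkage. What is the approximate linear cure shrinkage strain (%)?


Linear shrinkage ≈ vol_shrink/3 = 7.1/3 = 2.367%

2.367%


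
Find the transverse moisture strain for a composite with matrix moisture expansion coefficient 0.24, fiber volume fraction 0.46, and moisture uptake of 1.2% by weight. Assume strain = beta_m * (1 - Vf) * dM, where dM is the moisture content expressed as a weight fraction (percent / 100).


dM = 1.2/100 = 0.012
strain = beta_m * (1-Vf) * dM = 0.24 * 0.54 * 0.012 = 0.0015552

0.0015552


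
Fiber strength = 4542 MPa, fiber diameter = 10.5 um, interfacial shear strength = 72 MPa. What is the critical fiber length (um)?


Lc = sigma_f * d / (2 * tau_i) = 4542 * 10.5 / (2 * 72) = 331.2 um

331.2 um


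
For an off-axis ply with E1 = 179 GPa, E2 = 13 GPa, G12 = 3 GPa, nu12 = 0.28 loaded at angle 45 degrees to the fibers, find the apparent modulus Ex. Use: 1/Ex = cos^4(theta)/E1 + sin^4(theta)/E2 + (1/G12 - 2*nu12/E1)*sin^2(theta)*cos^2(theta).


cos^4(45) = 0.25, sin^4(45) = 0.25, sin^2(45)*cos^2(45) = 0.25
1/G12 - 2*nu12/E1 = 1/3 - 2*0.28/179 = 0.330205 GPa^-1
1/Ex = 0.25/179 + 0.25/13 + 0.330205*0.25 = 0.1031786 GPa^-1
Ex = 9.69 GPa

9.69 GPa


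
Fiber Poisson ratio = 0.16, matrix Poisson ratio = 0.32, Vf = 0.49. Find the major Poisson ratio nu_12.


nu_12 = nu_f*Vf + nu_m*(1-Vf) = 0.16*0.49 + 0.32*0.51 = 0.2416

0.2416


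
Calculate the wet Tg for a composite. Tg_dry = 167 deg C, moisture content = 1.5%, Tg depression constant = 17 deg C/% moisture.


Tg_wet = Tg_dry - k*moisture = 167 - 17*1.5 = 141.5 deg C

141.5 deg C


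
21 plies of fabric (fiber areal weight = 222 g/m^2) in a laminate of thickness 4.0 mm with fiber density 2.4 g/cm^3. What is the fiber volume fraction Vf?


Vf = n * FAW / (rho_f * h * 1000) = 21 * 222 / (2.4 * 4.0 * 1000) = 0.4856

0.4856


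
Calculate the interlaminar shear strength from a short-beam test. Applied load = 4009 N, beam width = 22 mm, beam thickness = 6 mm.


ILSS = 3F/(4bh) = 3*4009/(4*22*6) = 22.78 MPa

22.78 MPa


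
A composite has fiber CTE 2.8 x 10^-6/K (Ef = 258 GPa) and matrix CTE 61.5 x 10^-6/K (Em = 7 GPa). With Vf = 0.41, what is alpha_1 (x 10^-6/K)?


E1 = Ef*Vf + Em*(1-Vf) = 109.91
alpha_1 = (alpha_f*Ef*Vf + alpha_m*Em*(1-Vf))/E1 = 5.01 x 10^-6/K

5.01 x 10^-6/K


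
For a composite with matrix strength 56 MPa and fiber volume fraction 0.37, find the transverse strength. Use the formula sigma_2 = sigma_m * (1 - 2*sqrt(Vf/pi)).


factor = 1 - 2*sqrt(0.37/pi) = 0.3136
sigma_2 = 56 * 0.3136 = 17.56 MPa

17.56 MPa


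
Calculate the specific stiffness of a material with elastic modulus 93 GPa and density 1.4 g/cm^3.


Specific stiffness = E/rho = 93/1.4 = 66.4 GPa/(g/cm^3)

66.4 GPa/(g/cm^3)


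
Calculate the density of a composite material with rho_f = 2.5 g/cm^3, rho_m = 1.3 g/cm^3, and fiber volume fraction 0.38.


rho_c = rho_f*Vf + rho_m*(1-Vf) = 2.5*0.38 + 1.3*0.62 = 1.756 g/cm^3

1.756 g/cm^3


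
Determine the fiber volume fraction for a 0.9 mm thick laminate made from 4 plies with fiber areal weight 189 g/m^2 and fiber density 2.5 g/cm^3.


Vf = n * FAW / (rho_f * h * 1000) = 4 * 189 / (2.5 * 0.9 * 1000) = 0.336

0.336


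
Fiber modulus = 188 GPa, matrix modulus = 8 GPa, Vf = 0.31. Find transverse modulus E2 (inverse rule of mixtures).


1/E2 = Vf/Ef + (1-Vf)/Em = 0.31/188 + 0.69/8
E2 = 11.38 GPa

11.38 GPa


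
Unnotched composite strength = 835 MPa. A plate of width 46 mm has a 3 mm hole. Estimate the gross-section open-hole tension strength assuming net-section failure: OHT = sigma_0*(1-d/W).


OHT = sigma_0*(1-d/W) = 835*(1-3/46) = 780.5 MPa

780.5 MPa


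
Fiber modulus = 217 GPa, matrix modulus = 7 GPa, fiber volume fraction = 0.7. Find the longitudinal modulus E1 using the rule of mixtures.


E1 = Ef*Vf + Em*(1-Vf) = 217*0.7 + 7*0.3 = 154.0 GPa

154.0 GPa


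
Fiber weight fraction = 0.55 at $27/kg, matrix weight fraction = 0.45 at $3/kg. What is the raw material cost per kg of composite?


Cost = cost_f*Wf + cost_m*Wm = 27*0.55 + 3*0.45 = $16.2/kg

$16.2/kg


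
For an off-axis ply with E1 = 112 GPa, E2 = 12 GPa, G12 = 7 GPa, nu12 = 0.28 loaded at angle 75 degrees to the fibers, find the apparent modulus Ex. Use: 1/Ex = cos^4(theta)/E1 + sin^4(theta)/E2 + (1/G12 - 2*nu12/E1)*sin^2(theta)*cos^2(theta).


cos^4(75) = 0.004487, sin^4(75) = 0.870513, sin^2(75)*cos^2(75) = 0.0625
1/G12 - 2*nu12/E1 = 1/7 - 2*0.28/112 = 0.137857 GPa^-1
1/Ex = 0.004487/112 + 0.870513/12 + 0.137857*0.0625 = 0.0811989 GPa^-1
Ex = 12.32 GPa

12.32 GPa


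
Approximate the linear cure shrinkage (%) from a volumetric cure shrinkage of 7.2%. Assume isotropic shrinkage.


Linear shrinkage ≈ vol_shrink/3 = 7.2/3 = 2.4%

2.4%


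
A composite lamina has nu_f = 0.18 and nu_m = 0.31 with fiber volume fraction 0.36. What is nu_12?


nu_12 = nu_f*Vf + nu_m*(1-Vf) = 0.18*0.36 + 0.31*0.64 = 0.2632

0.2632


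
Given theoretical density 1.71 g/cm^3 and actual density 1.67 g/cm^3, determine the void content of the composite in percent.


Void% = (rho_theo - rho_actual)/rho_theo * 100 = (1.71 - 1.67)/1.71 * 100 = 2.34%

2.34%


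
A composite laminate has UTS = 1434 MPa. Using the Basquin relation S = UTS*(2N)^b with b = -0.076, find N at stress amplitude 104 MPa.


N = 0.5 * (S/UTS)^(1/b) = 0.5 * (104/1434)^(1/-0.076) = 4.9272e+14 cycles

4.9272e+14 cycles


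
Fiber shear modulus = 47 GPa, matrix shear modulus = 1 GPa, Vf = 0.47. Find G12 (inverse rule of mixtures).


1/G12 = Vf/Gf + (1-Vf)/Gm = 0.47/47 + 0.53/1
G12 = 1.85 GPa

1.85 GPa


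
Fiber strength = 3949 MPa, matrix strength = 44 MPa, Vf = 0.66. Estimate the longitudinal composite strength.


sigma_1 = sigma_f*Vf + sigma_m*(1-Vf) = 3949*0.66 + 44*0.34 = 2621.3 MPa

2621.3 MPa


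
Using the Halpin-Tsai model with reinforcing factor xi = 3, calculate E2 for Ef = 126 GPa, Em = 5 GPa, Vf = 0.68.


eta = (Ef/Em - 1)/(Ef/Em + xi) = (25.2 - 1)/(25.2 + 3) = 0.8582
E2 = Em*(1+xi*eta*Vf)/(1-eta*Vf) = 33.02 GPa

33.02 GPa


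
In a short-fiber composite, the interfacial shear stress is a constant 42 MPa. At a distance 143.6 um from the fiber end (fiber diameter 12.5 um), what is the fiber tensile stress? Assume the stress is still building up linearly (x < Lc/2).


Force balance: sigma_f * (pi*d^2/4) = tau * (pi*d) * x  ->  sigma_f = 4 * tau * x / d
sigma_f = 4 * 42 * 143.6 / 12.5 = 1930.0 MPa

1930.0 MPa


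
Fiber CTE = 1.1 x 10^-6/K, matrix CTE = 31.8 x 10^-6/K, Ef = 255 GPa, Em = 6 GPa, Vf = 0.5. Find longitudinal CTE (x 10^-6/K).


E1 = Ef*Vf + Em*(1-Vf) = 130.5
alpha_1 = (alpha_f*Ef*Vf + alpha_m*Em*(1-Vf))/E1 = 1.81 x 10^-6/K

1.81 x 10^-6/K


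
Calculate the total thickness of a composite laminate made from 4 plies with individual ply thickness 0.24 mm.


h = n * t_ply = 4 * 0.24 = 0.96 mm

0.96 mm


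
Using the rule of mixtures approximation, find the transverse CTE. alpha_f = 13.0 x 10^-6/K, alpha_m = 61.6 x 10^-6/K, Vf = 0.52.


alpha_2 = alpha_f*Vf + alpha_m*(1-Vf) = 13.0*0.52 + 61.6*0.48 = 36.3 x 10^-6/K

36.3 x 10^-6/K


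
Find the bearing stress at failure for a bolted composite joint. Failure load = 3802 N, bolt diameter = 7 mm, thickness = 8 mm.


sigma_br = F/(d*h) = 3802/(7*8) = 67.9 MPa

67.9 MPa


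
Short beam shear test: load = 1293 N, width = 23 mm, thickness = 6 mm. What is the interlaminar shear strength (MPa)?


ILSS = 3F/(4bh) = 3*1293/(4*23*6) = 7.03 MPa

7.03 MPa


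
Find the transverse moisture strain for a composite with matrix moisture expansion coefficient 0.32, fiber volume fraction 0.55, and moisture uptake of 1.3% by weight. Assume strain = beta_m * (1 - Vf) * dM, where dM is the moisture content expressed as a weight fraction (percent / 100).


dM = 1.3/100 = 0.013
strain = beta_m * (1-Vf) * dM = 0.32 * 0.45 * 0.013 = 0.001872

0.001872


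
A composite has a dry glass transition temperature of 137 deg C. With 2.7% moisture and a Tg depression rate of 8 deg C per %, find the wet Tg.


Tg_wet = Tg_dry - k*moisture = 137 - 8*2.7 = 115.4 deg C

115.4 deg C


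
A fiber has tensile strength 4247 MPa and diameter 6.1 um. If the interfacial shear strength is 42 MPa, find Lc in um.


Lc = sigma_f * d / (2 * tau_i) = 4247 * 6.1 / (2 * 42) = 308.4 um

308.4 um


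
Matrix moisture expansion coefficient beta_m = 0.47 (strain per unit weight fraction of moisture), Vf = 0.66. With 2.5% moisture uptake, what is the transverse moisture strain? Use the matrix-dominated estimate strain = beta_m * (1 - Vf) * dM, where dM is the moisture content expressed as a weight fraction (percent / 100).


dM = 2.5/100 = 0.025
strain = beta_m * (1-Vf) * dM = 0.47 * 0.34 * 0.025 = 0.003995

0.003995


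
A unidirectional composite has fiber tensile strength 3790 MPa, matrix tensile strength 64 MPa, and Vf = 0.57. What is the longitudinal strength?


sigma_1 = sigma_f*Vf + sigma_m*(1-Vf) = 3790*0.57 + 64*0.43 = 2187.8 MPa

2187.8 MPa


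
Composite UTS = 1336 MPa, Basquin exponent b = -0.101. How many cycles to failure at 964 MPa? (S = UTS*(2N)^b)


N = 0.5 * (S/UTS)^(1/b) = 0.5 * (964/1336)^(1/-0.101) = 12.6541 cycles

12.6541 cycles


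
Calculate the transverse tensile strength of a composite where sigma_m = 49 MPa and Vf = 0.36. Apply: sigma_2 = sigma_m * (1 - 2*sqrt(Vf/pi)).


factor = 1 - 2*sqrt(0.36/pi) = 0.323
sigma_2 = 49 * 0.323 = 15.83 MPa

15.83 MPa


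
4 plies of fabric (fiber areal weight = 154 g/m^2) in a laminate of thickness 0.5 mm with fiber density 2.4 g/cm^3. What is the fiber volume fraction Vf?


Vf = n * FAW / (rho_f * h * 1000) = 4 * 154 / (2.4 * 0.5 * 1000) = 0.5133

0.5133


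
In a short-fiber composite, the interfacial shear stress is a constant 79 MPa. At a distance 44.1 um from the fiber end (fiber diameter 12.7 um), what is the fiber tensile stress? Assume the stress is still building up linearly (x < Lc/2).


Force balance: sigma_f * (pi*d^2/4) = tau * (pi*d) * x  ->  sigma_f = 4 * tau * x / d
sigma_f = 4 * 79 * 44.1 / 12.7 = 1097.3 MPa

1097.3 MPa


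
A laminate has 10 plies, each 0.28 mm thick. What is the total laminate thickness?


h = n * t_ply = 10 * 0.28 = 2.8 mm

2.8 mm


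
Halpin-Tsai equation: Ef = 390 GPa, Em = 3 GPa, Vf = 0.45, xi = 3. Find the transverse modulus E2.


eta = (Ef/Em - 1)/(Ef/Em + xi) = (130.0 - 1)/(130.0 + 3) = 0.9699
E2 = Em*(1+xi*eta*Vf)/(1-eta*Vf) = 12.29 GPa

12.29 GPa


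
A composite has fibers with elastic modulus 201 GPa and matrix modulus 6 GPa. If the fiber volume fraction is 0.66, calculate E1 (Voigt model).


E1 = Ef*Vf + Em*(1-Vf) = 201*0.66 + 6*0.34 = 134.7 GPa

134.7 GPa


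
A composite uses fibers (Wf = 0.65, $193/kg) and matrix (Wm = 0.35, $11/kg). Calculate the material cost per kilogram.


Cost = cost_f*Wf + cost_m*Wm = 193*0.65 + 11*0.35 = $129.3/kg

$129.3/kg


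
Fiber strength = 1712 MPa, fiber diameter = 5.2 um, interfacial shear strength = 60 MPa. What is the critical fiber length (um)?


Lc = sigma_f * d / (2 * tau_i) = 1712 * 5.2 / (2 * 60) = 74.2 um

74.2 um


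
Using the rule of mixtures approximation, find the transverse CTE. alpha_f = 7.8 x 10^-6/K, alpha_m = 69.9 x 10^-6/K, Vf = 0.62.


alpha_2 = alpha_f*Vf + alpha_m*(1-Vf) = 7.8*0.62 + 69.9*0.38 = 31.4 x 10^-6/K

31.4 x 10^-6/K


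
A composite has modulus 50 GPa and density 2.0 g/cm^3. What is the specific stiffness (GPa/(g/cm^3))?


Specific stiffness = E/rho = 50/2.0 = 25.0 GPa/(g/cm^3)

25.0 GPa/(g/cm^3)


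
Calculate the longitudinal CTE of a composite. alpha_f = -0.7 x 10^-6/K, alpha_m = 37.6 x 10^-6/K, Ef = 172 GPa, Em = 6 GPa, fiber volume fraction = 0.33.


E1 = Ef*Vf + Em*(1-Vf) = 60.78
alpha_1 = (alpha_f*Ef*Vf + alpha_m*Em*(1-Vf))/E1 = 1.83 x 10^-6/K

1.83 x 10^-6/K


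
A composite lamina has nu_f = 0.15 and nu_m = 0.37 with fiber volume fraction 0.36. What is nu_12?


nu_12 = nu_f*Vf + nu_m*(1-Vf) = 0.15*0.36 + 0.37*0.64 = 0.2908

0.2908


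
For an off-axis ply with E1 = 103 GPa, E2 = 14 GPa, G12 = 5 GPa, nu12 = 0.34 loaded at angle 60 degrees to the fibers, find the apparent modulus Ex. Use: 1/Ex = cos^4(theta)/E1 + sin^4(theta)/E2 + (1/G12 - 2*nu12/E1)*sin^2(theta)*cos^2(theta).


cos^4(60) = 0.0625, sin^4(60) = 0.5625, sin^2(60)*cos^2(60) = 0.1875
1/G12 - 2*nu12/E1 = 1/5 - 2*0.34/103 = 0.193398 GPa^-1
1/Ex = 0.0625/103 + 0.5625/14 + 0.193398*0.1875 = 0.0770475 GPa^-1
Ex = 12.98 GPa

12.98 GPa


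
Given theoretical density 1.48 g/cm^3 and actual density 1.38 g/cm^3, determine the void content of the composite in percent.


Void% = (rho_theo - rho_actual)/rho_theo * 100 = (1.48 - 1.38)/1.48 * 100 = 6.76%

6.76%


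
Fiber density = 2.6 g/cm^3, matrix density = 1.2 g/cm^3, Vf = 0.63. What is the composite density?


rho_c = rho_f*Vf + rho_m*(1-Vf) = 2.6*0.63 + 1.2*0.37 = 2.082 g/cm^3

2.082 g/cm^3


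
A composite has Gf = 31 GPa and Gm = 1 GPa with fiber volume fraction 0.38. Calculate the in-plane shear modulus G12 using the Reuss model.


1/G12 = Vf/Gf + (1-Vf)/Gm = 0.38/31 + 0.62/1
G12 = 1.58 GPa

1.58 GPa


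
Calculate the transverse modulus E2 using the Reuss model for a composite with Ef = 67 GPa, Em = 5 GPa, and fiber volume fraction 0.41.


1/E2 = Vf/Ef + (1-Vf)/Em = 0.41/67 + 0.59/5
E2 = 8.06 GPa

8.06 GPa


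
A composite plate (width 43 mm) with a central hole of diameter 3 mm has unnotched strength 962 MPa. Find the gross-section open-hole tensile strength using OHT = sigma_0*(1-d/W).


OHT = sigma_0*(1-d/W) = 962*(1-3/43) = 894.9 MPa

894.9 MPa


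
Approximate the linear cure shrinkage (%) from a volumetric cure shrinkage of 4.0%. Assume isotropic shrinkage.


Linear shrinkage ≈ vol_shrink/3 = 4.0/3 = 1.333%

1.333%


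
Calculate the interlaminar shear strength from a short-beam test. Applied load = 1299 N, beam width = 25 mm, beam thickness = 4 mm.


ILSS = 3F/(4bh) = 3*1299/(4*25*4) = 9.74 MPa

9.74 MPa


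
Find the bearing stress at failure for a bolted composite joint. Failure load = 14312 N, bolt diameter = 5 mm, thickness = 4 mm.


sigma_br = F/(d*h) = 14312/(5*4) = 715.6 MPa

715.6 MPa


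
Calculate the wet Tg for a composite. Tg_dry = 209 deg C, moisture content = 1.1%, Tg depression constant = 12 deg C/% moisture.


Tg_wet = Tg_dry - k*moisture = 209 - 12*1.1 = 195.8 deg C

195.8 deg C


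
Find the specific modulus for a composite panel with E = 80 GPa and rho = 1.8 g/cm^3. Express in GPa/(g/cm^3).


Specific stiffness = E/rho = 80/1.8 = 44.4 GPa/(g/cm^3)

44.4 GPa/(g/cm^3)


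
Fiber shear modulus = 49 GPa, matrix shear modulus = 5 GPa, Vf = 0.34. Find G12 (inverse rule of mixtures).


1/G12 = Vf/Gf + (1-Vf)/Gm = 0.34/49 + 0.66/5
G12 = 7.2 GPa

7.2 GPa


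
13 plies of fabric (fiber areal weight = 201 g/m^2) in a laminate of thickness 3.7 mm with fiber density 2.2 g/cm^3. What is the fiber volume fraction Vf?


Vf = n * FAW / (rho_f * h * 1000) = 13 * 201 / (2.2 * 3.7 * 1000) = 0.321

0.321


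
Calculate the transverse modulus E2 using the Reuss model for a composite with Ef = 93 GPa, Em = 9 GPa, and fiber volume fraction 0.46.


1/E2 = Vf/Ef + (1-Vf)/Em = 0.46/93 + 0.54/9
E2 = 15.4 GPa

15.4 GPa


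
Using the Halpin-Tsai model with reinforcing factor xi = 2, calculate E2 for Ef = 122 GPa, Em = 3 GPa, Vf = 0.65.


eta = (Ef/Em - 1)/(Ef/Em + xi) = (40.6667 - 1)/(40.6667 + 2) = 0.9297
E2 = Em*(1+xi*eta*Vf)/(1-eta*Vf) = 16.74 GPa

16.74 GPa


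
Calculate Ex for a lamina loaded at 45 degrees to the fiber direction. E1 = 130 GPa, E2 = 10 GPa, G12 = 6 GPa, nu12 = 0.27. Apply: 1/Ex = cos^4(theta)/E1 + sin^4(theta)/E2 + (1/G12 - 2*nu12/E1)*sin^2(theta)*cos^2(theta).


cos^4(45) = 0.25, sin^4(45) = 0.25, sin^2(45)*cos^2(45) = 0.25
1/G12 - 2*nu12/E1 = 1/6 - 2*0.27/130 = 0.162513 GPa^-1
1/Ex = 0.25/130 + 0.25/10 + 0.162513*0.25 = 0.0675513 GPa^-1
Ex = 14.8 GPa

14.8 GPa


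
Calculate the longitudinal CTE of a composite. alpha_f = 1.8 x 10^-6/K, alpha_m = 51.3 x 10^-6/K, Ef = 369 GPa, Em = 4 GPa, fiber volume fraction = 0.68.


E1 = Ef*Vf + Em*(1-Vf) = 252.2
alpha_1 = (alpha_f*Ef*Vf + alpha_m*Em*(1-Vf))/E1 = 2.05 x 10^-6/K

2.05 x 10^-6/K


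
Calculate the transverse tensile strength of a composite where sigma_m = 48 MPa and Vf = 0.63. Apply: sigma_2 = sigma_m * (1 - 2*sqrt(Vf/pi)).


factor = 1 - 2*sqrt(0.63/pi) = 0.1044
sigma_2 = 48 * 0.1044 = 5.01 MPa

5.01 MPa


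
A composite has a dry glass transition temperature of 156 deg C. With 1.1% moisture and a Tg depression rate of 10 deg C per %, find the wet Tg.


Tg_wet = Tg_dry - k*moisture = 156 - 10*1.1 = 145.0 deg C

145.0 deg C


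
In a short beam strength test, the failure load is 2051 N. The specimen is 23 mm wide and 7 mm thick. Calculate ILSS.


ILSS = 3F/(4bh) = 3*2051/(4*23*7) = 9.55 MPa

9.55 MPa


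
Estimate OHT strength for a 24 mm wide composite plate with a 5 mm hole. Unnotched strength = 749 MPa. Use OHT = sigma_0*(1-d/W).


OHT = sigma_0*(1-d/W) = 749*(1-5/24) = 593.0 MPa

593.0 MPa


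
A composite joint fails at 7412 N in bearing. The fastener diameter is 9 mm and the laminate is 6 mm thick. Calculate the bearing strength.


sigma_br = F/(d*h) = 7412/(9*6) = 137.3 MPa

137.3 MPa


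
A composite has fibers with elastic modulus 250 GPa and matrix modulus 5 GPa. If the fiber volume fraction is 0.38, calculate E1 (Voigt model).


E1 = Ef*Vf + Em*(1-Vf) = 250*0.38 + 5*0.62 = 98.1 GPa

98.1 GPa


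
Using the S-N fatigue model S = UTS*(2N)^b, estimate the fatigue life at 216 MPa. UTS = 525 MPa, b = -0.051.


N = 0.5 * (S/UTS)^(1/b) = 0.5 * (216/525)^(1/-0.051) = 1.8274e+07 cycles

1.8274e+07 cycles


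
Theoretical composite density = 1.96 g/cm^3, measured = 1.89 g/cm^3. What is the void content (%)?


Void% = (rho_theo - rho_actual)/rho_theo * 100 = (1.96 - 1.89)/1.96 * 100 = 3.57%

3.57%


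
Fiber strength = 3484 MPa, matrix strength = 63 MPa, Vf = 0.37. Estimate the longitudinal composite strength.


sigma_1 = sigma_f*Vf + sigma_m*(1-Vf) = 3484*0.37 + 63*0.63 = 1328.8 MPa

1328.8 MPa


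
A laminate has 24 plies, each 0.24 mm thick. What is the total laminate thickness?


h = n * t_ply = 24 * 0.24 = 5.76 mm

5.76 mm


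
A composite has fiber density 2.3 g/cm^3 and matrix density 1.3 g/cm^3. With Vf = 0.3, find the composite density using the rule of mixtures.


rho_c = rho_f*Vf + rho_m*(1-Vf) = 2.3*0.3 + 1.3*0.7 = 1.6 g/cm^3

1.6 g/cm^3


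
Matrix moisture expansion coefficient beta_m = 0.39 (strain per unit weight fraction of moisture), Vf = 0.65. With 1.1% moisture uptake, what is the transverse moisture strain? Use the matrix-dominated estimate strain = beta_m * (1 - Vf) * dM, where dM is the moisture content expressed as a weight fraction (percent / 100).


dM = 1.1/100 = 0.011
strain = beta_m * (1-Vf) * dM = 0.39 * 0.35 * 0.011 = 0.0015015

0.0015015


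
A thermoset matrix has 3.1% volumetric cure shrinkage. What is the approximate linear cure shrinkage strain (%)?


Linear shrinkage ≈ vol_shrink/3 = 3.1/3 = 1.033%

1.033%


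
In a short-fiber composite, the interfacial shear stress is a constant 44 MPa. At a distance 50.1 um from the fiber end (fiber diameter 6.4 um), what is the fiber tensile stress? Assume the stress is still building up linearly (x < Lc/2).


Force balance: sigma_f * (pi*d^2/4) = tau * (pi*d) * x  ->  sigma_f = 4 * tau * x / d
sigma_f = 4 * 44 * 50.1 / 6.4 = 1377.8 MPa

1377.8 MPa
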